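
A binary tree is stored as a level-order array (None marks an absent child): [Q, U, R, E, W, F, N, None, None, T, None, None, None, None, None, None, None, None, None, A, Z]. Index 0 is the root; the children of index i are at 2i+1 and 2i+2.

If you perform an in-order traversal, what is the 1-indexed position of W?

In-order visits the left subtree, then the node, then the right subtree.
At Q: go left to U.
  At U: go left to E.
    E is a leaf — visit E.
  Visit U.
  At U: go right to W.
    At W: go left to T.
      At T: go left to A.
        A is a leaf — visit A.
      Visit T.
      At T: go right to Z.
        Z is a leaf — visit Z.
    Visit W.
    At W: no right child.
Visit Q.
At Q: go right to R.
  At R: go left to F.
    F is a leaf — visit F.
  Visit R.
  At R: go right to N.
    N is a leaf — visit N.
Full in-order sequence: E, U, A, T, Z, W, Q, F, R, N.

6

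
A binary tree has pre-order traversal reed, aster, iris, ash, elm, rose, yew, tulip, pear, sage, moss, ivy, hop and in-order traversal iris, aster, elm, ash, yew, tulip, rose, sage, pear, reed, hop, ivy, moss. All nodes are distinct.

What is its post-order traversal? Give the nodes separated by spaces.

iris elm tulip yew sage pear rose ash aster hop ivy moss reed

The first element of pre-order is the root; it splits in-order into left and right subtrees.
Root reed: left subtree has 9 nodes {iris, aster, elm, ash, yew, tulip, rose, sage, pear}, right has 3 {hop, ivy, moss}.
  Root aster: left subtree has 1 node {iris}, right has 7 {elm, ash, yew, tulip, rose, sage, pear}.
    Root ash: left subtree has 1 node {elm}, right has 5 {yew, tulip, rose, sage, pear}.
      Root rose: left subtree has 2 nodes {yew, tulip}, right has 2 {sage, pear}.
        Root yew: left subtree has 0 nodes { }, right has 1 {tulip}.
        Root pear: left subtree has 1 node {sage}, right has 0 { }.
  Root moss: left subtree has 2 nodes {hop, ivy}, right has 0 { }.
    Root ivy: left subtree has 1 node {hop}, right has 0 { }.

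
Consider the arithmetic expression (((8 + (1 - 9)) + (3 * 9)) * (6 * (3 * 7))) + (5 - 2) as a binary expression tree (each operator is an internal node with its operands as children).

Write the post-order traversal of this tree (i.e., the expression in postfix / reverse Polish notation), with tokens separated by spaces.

8 1 9 - + 3 9 * + 6 3 7 * * * 5 2 - +

Post-order on an expression tree gives postfix notation: for each operator, emit left operand, right operand, then the operator.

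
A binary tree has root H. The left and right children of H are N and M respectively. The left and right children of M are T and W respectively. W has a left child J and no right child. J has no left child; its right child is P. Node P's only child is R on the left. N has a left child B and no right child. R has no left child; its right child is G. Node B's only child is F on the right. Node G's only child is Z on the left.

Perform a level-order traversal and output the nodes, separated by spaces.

H N M B T W F J P R G Z

Level-order visits nodes level by level from the root, left to right within each level.
Level 0: H
Level 1: N, M
Level 2: B, T, W
Level 3: F, J
Level 4: P
Level 5: R
Level 6: G
Level 7: Z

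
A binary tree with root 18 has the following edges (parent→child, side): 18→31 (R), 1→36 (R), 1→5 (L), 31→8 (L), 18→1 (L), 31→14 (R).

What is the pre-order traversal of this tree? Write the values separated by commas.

Pre-order visits the node, then its left subtree, then its right subtree.
Visit 18.
At 18: go left to 1.
  Visit 1.
  At 1: go left to 5.
    5 is a leaf — visit 5.
  At 1: go right to 36.
    36 is a leaf — visit 36.
At 18: go right to 31.
  Visit 31.
  At 31: go left to 8.
    8 is a leaf — visit 8.
  At 31: go right to 14.
    14 is a leaf — visit 14.

18, 1, 5, 36, 31, 8, 14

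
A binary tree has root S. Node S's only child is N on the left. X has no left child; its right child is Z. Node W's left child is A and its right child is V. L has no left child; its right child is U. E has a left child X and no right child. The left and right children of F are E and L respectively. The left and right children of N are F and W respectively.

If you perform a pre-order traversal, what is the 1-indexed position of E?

Pre-order visits the node, then its left subtree, then its right subtree.
Visit S.
At S: go left to N.
  Visit N.
  At N: go left to F.
    Visit F.
    At F: go left to E.
      Visit E.
      At E: go left to X.
        Visit X.
        At X: no left child.
        At X: go right to Z.
          Z is a leaf — visit Z.
      At E: no right child.
    At F: go right to L.
      Visit L.
      At L: no left child.
      At L: go right to U.
        U is a leaf — visit U.
  At N: go right to W.
    Visit W.
    At W: go left to A.
      A is a leaf — visit A.
    At W: go right to V.
      V is a leaf — visit V.
At S: no right child.
Full pre-order sequence: S, N, F, E, X, Z, L, U, W, A, V.

4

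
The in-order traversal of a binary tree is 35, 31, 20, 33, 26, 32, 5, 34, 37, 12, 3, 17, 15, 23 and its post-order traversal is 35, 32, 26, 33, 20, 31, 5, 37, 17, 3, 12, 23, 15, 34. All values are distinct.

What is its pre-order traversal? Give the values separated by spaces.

34 5 31 35 20 33 26 32 15 12 37 3 17 23

The last element of post-order is the root; it splits in-order into left and right subtrees.
Root 34: left subtree has 7 nodes {35, 31, 20, 33, 26, 32, 5}, right has 6 {37, 12, 3, 17, 15, 23}.
  Root 5: left subtree has 6 nodes {35, 31, 20, 33, 26, 32}, right has 0 { }.
    Root 31: left subtree has 1 node {35}, right has 4 {20, 33, 26, 32}.
      Root 20: left subtree has 0 nodes { }, right has 3 {33, 26, 32}.
        Root 33: left subtree has 0 nodes { }, right has 2 {26, 32}.
          Root 26: left subtree has 0 nodes { }, right has 1 {32}.
  Root 15: left subtree has 4 nodes {37, 12, 3, 17}, right has 1 {23}.
    Root 12: left subtree has 1 node {37}, right has 2 {3, 17}.
      Root 3: left subtree has 0 nodes { }, right has 1 {17}.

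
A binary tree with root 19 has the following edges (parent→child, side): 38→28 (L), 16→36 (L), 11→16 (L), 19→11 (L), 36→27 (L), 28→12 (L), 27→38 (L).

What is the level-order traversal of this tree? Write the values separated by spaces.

Level-order visits nodes level by level from the root, left to right within each level.
Level 0: 19
Level 1: 11
Level 2: 16
Level 3: 36
Level 4: 27
Level 5: 38
Level 6: 28
Level 7: 12

19 11 16 36 27 38 28 12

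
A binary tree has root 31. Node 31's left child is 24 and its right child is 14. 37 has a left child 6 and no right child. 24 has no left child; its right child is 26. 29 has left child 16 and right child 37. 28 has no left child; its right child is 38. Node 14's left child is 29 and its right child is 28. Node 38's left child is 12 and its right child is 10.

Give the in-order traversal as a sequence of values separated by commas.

In-order visits the left subtree, then the node, then the right subtree.
At 31: go left to 24.
  At 24: no left child.
  Visit 24.
  At 24: go right to 26.
    26 is a leaf — visit 26.
Visit 31.
At 31: go right to 14.
  At 14: go left to 29.
    At 29: go left to 16.
      16 is a leaf — visit 16.
    Visit 29.
    At 29: go right to 37.
      At 37: go left to 6.
        6 is a leaf — visit 6.
      Visit 37.
      At 37: no right child.
  Visit 14.
  At 14: go right to 28.
    At 28: no left child.
    Visit 28.
    At 28: go right to 38.
      At 38: go left to 12.
        12 is a leaf — visit 12.
      Visit 38.
      At 38: go right to 10.
        10 is a leaf — visit 10.

24, 26, 31, 16, 29, 6, 37, 14, 28, 12, 38, 10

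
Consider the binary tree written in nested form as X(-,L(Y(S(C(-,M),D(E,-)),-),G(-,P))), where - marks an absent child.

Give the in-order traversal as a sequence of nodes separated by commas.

In-order visits the left subtree, then the node, then the right subtree.
At X: no left child.
Visit X.
At X: go right to L.
  At L: go left to Y.
    At Y: go left to S.
      At S: go left to C.
        At C: no left child.
        Visit C.
        At C: go right to M.
          M is a leaf — visit M.
      Visit S.
      At S: go right to D.
        At D: go left to E.
          E is a leaf — visit E.
        Visit D.
        At D: no right child.
    Visit Y.
    At Y: no right child.
  Visit L.
  At L: go right to G.
    At G: no left child.
    Visit G.
    At G: go right to P.
      P is a leaf — visit P.

X, C, M, S, E, D, Y, L, G, P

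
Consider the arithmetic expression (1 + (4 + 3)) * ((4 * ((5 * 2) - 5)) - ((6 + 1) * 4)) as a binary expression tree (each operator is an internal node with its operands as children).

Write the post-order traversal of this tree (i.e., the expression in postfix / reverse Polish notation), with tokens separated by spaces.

1 4 3 + + 4 5 2 * 5 - * 6 1 + 4 * - *

Post-order on an expression tree gives postfix notation: for each operator, emit left operand, right operand, then the operator.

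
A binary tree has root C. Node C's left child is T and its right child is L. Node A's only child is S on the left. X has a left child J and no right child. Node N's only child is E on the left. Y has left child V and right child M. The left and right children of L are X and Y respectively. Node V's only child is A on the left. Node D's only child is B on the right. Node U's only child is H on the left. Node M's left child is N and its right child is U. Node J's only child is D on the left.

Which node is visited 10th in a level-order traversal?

A

Level-order visits nodes level by level from the root, left to right within each level.
Level 0: C
Level 1: T, L
Level 2: X, Y
Level 3: J, V, M
Level 4: D, A, N, U
Level 5: B, S, E, H
Full level-order sequence: C, T, L, X, Y, J, V, M, D, A, N, U, B, S, E, H.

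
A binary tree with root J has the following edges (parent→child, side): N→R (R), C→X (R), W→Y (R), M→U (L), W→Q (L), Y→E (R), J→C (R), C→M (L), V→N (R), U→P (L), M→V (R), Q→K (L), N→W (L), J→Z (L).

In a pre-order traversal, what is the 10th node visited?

Q

Pre-order visits the node, then its left subtree, then its right subtree.
Visit J.
At J: go left to Z.
  Z is a leaf — visit Z.
At J: go right to C.
  Visit C.
  At C: go left to M.
    Visit M.
    At M: go left to U.
      Visit U.
      At U: go left to P.
        P is a leaf — visit P.
      At U: no right child.
    At M: go right to V.
      Visit V.
      At V: no left child.
      At V: go right to N.
        Visit N.
        At N: go left to W.
          Visit W.
          At W: go left to Q.
            Visit Q.
            At Q: go left to K.
              K is a leaf — visit K.
            At Q: no right child.
          At W: go right to Y.
            Visit Y.
            At Y: no left child.
            At Y: go right to E.
              E is a leaf — visit E.
        At N: go right to R.
          R is a leaf — visit R.
  At C: go right to X.
    X is a leaf — visit X.
Full pre-order sequence: J, Z, C, M, U, P, V, N, W, Q, K, Y, E, R, X.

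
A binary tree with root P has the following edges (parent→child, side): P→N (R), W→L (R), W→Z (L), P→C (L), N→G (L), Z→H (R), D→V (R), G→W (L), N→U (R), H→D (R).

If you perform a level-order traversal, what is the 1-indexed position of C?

Level-order visits nodes level by level from the root, left to right within each level.
Level 0: P
Level 1: C, N
Level 2: G, U
Level 3: W
Level 4: Z, L
Level 5: H
Level 6: D
Level 7: V
Full level-order sequence: P, C, N, G, U, W, Z, L, H, D, V.

2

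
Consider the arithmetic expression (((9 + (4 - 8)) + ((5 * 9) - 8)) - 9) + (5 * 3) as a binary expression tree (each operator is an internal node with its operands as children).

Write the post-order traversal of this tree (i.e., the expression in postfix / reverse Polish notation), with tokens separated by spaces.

9 4 8 - + 5 9 * 8 - + 9 - 5 3 * +

Post-order on an expression tree gives postfix notation: for each operator, emit left operand, right operand, then the operator.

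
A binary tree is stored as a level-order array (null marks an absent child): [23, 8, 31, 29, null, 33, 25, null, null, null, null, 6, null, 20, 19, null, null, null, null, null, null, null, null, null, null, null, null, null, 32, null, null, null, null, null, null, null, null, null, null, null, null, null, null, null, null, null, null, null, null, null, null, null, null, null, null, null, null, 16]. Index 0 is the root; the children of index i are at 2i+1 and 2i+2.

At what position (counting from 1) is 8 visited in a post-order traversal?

2

Post-order visits the left subtree, then the right subtree, then the node.
At 23: go left to 8.
  At 8: go left to 29.
    29 is a leaf — visit 29.
  At 8: no right child.
  Visit 8.
At 23: go right to 31.
  At 31: go left to 33.
    At 33: go left to 6.
      6 is a leaf — visit 6.
    At 33: no right child.
    Visit 33.
  At 31: go right to 25.
    At 25: go left to 20.
      At 20: no left child.
      At 20: go right to 32.
        At 32: go left to 16.
          16 is a leaf — visit 16.
        At 32: no right child.
        Visit 32.
      Visit 20.
    At 25: go right to 19.
      19 is a leaf — visit 19.
    Visit 25.
  Visit 31.
Visit 23.
Full post-order sequence: 29, 8, 6, 33, 16, 32, 20, 19, 25, 31, 23.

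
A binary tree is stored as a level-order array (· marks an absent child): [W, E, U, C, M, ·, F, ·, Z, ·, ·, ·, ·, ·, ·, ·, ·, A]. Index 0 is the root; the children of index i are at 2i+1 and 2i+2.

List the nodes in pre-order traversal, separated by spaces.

Pre-order visits the node, then its left subtree, then its right subtree.
Visit W.
At W: go left to E.
  Visit E.
  At E: go left to C.
    Visit C.
    At C: no left child.
    At C: go right to Z.
      Visit Z.
      At Z: go left to A.
        A is a leaf — visit A.
      At Z: no right child.
  At E: go right to M.
    M is a leaf — visit M.
At W: go right to U.
  Visit U.
  At U: no left child.
  At U: go right to F.
    F is a leaf — visit F.

W E C Z A M U F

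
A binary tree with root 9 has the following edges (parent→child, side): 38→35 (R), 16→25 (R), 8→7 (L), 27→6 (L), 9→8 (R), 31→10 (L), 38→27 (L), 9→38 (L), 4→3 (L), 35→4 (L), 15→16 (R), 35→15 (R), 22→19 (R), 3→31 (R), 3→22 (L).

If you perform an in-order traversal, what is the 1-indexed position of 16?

12

In-order visits the left subtree, then the node, then the right subtree.
At 9: go left to 38.
  At 38: go left to 27.
    At 27: go left to 6.
      6 is a leaf — visit 6.
    Visit 27.
    At 27: no right child.
  Visit 38.
  At 38: go right to 35.
    At 35: go left to 4.
      At 4: go left to 3.
        At 3: go left to 22.
          At 22: no left child.
          Visit 22.
          At 22: go right to 19.
            19 is a leaf — visit 19.
        Visit 3.
        At 3: go right to 31.
          At 31: go left to 10.
            10 is a leaf — visit 10.
          Visit 31.
          At 31: no right child.
      Visit 4.
      At 4: no right child.
    Visit 35.
    At 35: go right to 15.
      At 15: no left child.
      Visit 15.
      At 15: go right to 16.
        At 16: no left child.
        Visit 16.
        At 16: go right to 25.
          25 is a leaf — visit 25.
Visit 9.
At 9: go right to 8.
  At 8: go left to 7.
    7 is a leaf — visit 7.
  Visit 8.
  At 8: no right child.
Full in-order sequence: 6, 27, 38, 22, 19, 3, 10, 31, 4, 35, 15, 16, 25, 9, 7, 8.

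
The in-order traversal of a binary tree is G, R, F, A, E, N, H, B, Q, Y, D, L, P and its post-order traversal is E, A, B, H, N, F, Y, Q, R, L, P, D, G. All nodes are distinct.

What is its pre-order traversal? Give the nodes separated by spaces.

G D R Q F N A E H B Y P L

The last element of post-order is the root; it splits in-order into left and right subtrees.
Root G: left subtree has 0 nodes { }, right has 12 {R, F, A, E, N, H, B, Q, Y, D, L, P}.
  Root D: left subtree has 9 nodes {R, F, A, E, N, H, B, Q, Y}, right has 2 {L, P}.
    Root R: left subtree has 0 nodes { }, right has 8 {F, A, E, N, H, B, Q, Y}.
      Root Q: left subtree has 6 nodes {F, A, E, N, H, B}, right has 1 {Y}.
        Root F: left subtree has 0 nodes { }, right has 5 {A, E, N, H, B}.
          Root N: left subtree has 2 nodes {A, E}, right has 2 {H, B}.
            Root A: left subtree has 0 nodes { }, right has 1 {E}.
            Root H: left subtree has 0 nodes { }, right has 1 {B}.
    Root P: left subtree has 1 node {L}, right has 0 { }.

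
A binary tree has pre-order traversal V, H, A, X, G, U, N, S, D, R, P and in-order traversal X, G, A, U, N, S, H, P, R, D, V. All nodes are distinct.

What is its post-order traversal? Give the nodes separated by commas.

G, X, S, N, U, A, P, R, D, H, V

The first element of pre-order is the root; it splits in-order into left and right subtrees.
Root V: left subtree has 10 nodes {X, G, A, U, N, S, H, P, R, D}, right has 0 { }.
  Root H: left subtree has 6 nodes {X, G, A, U, N, S}, right has 3 {P, R, D}.
    Root A: left subtree has 2 nodes {X, G}, right has 3 {U, N, S}.
      Root X: left subtree has 0 nodes { }, right has 1 {G}.
      Root U: left subtree has 0 nodes { }, right has 2 {N, S}.
        Root N: left subtree has 0 nodes { }, right has 1 {S}.
    Root D: left subtree has 2 nodes {P, R}, right has 0 { }.
      Root R: left subtree has 1 node {P}, right has 0 { }.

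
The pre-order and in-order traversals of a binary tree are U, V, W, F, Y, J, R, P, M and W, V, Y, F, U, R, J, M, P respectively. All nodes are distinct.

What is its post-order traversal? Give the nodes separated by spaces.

The first element of pre-order is the root; it splits in-order into left and right subtrees.
Root U: left subtree has 4 nodes {W, V, Y, F}, right has 4 {R, J, M, P}.
  Root V: left subtree has 1 node {W}, right has 2 {Y, F}.
    Root F: left subtree has 1 node {Y}, right has 0 { }.
  Root J: left subtree has 1 node {R}, right has 2 {M, P}.
    Root P: left subtree has 1 node {M}, right has 0 { }.

W Y F V R M P J U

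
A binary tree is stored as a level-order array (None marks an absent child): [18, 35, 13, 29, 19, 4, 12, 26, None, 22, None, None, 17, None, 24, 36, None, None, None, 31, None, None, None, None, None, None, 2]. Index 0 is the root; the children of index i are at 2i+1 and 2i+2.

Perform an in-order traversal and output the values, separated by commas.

In-order visits the left subtree, then the node, then the right subtree.
At 18: go left to 35.
  At 35: go left to 29.
    At 29: go left to 26.
      At 26: go left to 36.
        36 is a leaf — visit 36.
      Visit 26.
      At 26: no right child.
    Visit 29.
    At 29: no right child.
  Visit 35.
  At 35: go right to 19.
    At 19: go left to 22.
      At 22: go left to 31.
        31 is a leaf — visit 31.
      Visit 22.
      At 22: no right child.
    Visit 19.
    At 19: no right child.
Visit 18.
At 18: go right to 13.
  At 13: go left to 4.
    At 4: no left child.
    Visit 4.
    At 4: go right to 17.
      At 17: no left child.
      Visit 17.
      At 17: go right to 2.
        2 is a leaf — visit 2.
  Visit 13.
  At 13: go right to 12.
    At 12: no left child.
    Visit 12.
    At 12: go right to 24.
      24 is a leaf — visit 24.

36, 26, 29, 35, 31, 22, 19, 18, 4, 17, 2, 13, 12, 24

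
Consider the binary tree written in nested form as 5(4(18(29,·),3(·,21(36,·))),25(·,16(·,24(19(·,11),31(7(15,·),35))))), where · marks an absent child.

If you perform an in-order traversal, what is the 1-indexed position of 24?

In-order visits the left subtree, then the node, then the right subtree.
At 5: go left to 4.
  At 4: go left to 18.
    At 18: go left to 29.
      29 is a leaf — visit 29.
    Visit 18.
    At 18: no right child.
  Visit 4.
  At 4: go right to 3.
    At 3: no left child.
    Visit 3.
    At 3: go right to 21.
      At 21: go left to 36.
        36 is a leaf — visit 36.
      Visit 21.
      At 21: no right child.
Visit 5.
At 5: go right to 25.
  At 25: no left child.
  Visit 25.
  At 25: go right to 16.
    At 16: no left child.
    Visit 16.
    At 16: go right to 24.
      At 24: go left to 19.
        At 19: no left child.
        Visit 19.
        At 19: go right to 11.
          11 is a leaf — visit 11.
      Visit 24.
      At 24: go right to 31.
        At 31: go left to 7.
          At 7: go left to 15.
            15 is a leaf — visit 15.
          Visit 7.
          At 7: no right child.
        Visit 31.
        At 31: go right to 35.
          35 is a leaf — visit 35.
Full in-order sequence: 29, 18, 4, 3, 36, 21, 5, 25, 16, 19, 11, 24, 15, 7, 31, 35.

12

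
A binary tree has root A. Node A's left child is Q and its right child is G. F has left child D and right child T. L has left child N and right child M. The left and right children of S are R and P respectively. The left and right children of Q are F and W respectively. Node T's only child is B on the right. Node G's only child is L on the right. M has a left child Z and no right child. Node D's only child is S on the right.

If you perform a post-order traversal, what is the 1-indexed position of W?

8

Post-order visits the left subtree, then the right subtree, then the node.
At A: go left to Q.
  At Q: go left to F.
    At F: go left to D.
      At D: no left child.
      At D: go right to S.
        At S: go left to R.
          R is a leaf — visit R.
        At S: go right to P.
          P is a leaf — visit P.
        Visit S.
      Visit D.
    At F: go right to T.
      At T: no left child.
      At T: go right to B.
        B is a leaf — visit B.
      Visit T.
    Visit F.
  At Q: go right to W.
    W is a leaf — visit W.
  Visit Q.
At A: go right to G.
  At G: no left child.
  At G: go right to L.
    At L: go left to N.
      N is a leaf — visit N.
    At L: go right to M.
      At M: go left to Z.
        Z is a leaf — visit Z.
      At M: no right child.
      Visit M.
    Visit L.
  Visit G.
Visit A.
Full post-order sequence: R, P, S, D, B, T, F, W, Q, N, Z, M, L, G, A.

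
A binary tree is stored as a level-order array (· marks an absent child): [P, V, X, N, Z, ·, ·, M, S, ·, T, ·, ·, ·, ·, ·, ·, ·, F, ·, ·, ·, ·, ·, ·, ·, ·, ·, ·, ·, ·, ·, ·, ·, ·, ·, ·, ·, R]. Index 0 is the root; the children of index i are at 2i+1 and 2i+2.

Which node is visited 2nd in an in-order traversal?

N

In-order visits the left subtree, then the node, then the right subtree.
At P: go left to V.
  At V: go left to N.
    At N: go left to M.
      M is a leaf — visit M.
    Visit N.
    At N: go right to S.
      At S: no left child.
      Visit S.
      At S: go right to F.
        At F: no left child.
        Visit F.
        At F: go right to R.
          R is a leaf — visit R.
  Visit V.
  At V: go right to Z.
    At Z: no left child.
    Visit Z.
    At Z: go right to T.
      T is a leaf — visit T.
Visit P.
At P: go right to X.
  X is a leaf — visit X.
Full in-order sequence: M, N, S, F, R, V, Z, T, P, X.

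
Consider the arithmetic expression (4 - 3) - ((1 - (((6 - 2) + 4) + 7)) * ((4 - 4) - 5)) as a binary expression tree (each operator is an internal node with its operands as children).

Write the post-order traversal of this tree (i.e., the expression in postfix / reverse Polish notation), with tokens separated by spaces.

4 3 - 1 6 2 - 4 + 7 + - 4 4 - 5 - * -

Post-order on an expression tree gives postfix notation: for each operator, emit left operand, right operand, then the operator.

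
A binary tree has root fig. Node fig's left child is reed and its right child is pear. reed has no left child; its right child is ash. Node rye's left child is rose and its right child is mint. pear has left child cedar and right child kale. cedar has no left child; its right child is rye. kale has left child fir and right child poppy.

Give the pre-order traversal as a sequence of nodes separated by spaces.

Pre-order visits the node, then its left subtree, then its right subtree.
Visit fig.
At fig: go left to reed.
  Visit reed.
  At reed: no left child.
  At reed: go right to ash.
    ash is a leaf — visit ash.
At fig: go right to pear.
  Visit pear.
  At pear: go left to cedar.
    Visit cedar.
    At cedar: no left child.
    At cedar: go right to rye.
      Visit rye.
      At rye: go left to rose.
        rose is a leaf — visit rose.
      At rye: go right to mint.
        mint is a leaf — visit mint.
  At pear: go right to kale.
    Visit kale.
    At kale: go left to fir.
      fir is a leaf — visit fir.
    At kale: go right to poppy.
      poppy is a leaf — visit poppy.

fig reed ash pear cedar rye rose mint kale fir poppy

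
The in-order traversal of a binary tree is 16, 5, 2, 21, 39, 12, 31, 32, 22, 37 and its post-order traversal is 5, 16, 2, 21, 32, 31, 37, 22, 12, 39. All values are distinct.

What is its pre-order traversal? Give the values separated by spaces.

39 21 2 16 5 12 22 31 32 37

The last element of post-order is the root; it splits in-order into left and right subtrees.
Root 39: left subtree has 4 nodes {16, 5, 2, 21}, right has 5 {12, 31, 32, 22, 37}.
  Root 21: left subtree has 3 nodes {16, 5, 2}, right has 0 { }.
    Root 2: left subtree has 2 nodes {16, 5}, right has 0 { }.
      Root 16: left subtree has 0 nodes { }, right has 1 {5}.
  Root 12: left subtree has 0 nodes { }, right has 4 {31, 32, 22, 37}.
    Root 22: left subtree has 2 nodes {31, 32}, right has 1 {37}.
      Root 31: left subtree has 0 nodes { }, right has 1 {32}.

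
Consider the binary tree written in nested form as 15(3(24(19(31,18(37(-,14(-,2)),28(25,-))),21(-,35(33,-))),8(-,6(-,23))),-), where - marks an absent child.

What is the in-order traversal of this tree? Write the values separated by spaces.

31 19 37 14 2 18 25 28 24 21 33 35 3 8 6 23 15

In-order visits the left subtree, then the node, then the right subtree.
At 15: go left to 3.
  At 3: go left to 24.
    At 24: go left to 19.
      At 19: go left to 31.
        31 is a leaf — visit 31.
      Visit 19.
      At 19: go right to 18.
        At 18: go left to 37.
          At 37: no left child.
          Visit 37.
          At 37: go right to 14.
            At 14: no left child.
            Visit 14.
            At 14: go right to 2.
              2 is a leaf — visit 2.
        Visit 18.
        At 18: go right to 28.
          At 28: go left to 25.
            25 is a leaf — visit 25.
          Visit 28.
          At 28: no right child.
    Visit 24.
    At 24: go right to 21.
      At 21: no left child.
      Visit 21.
      At 21: go right to 35.
        At 35: go left to 33.
          33 is a leaf — visit 33.
        Visit 35.
        At 35: no right child.
  Visit 3.
  At 3: go right to 8.
    At 8: no left child.
    Visit 8.
    At 8: go right to 6.
      At 6: no left child.
      Visit 6.
      At 6: go right to 23.
        23 is a leaf — visit 23.
Visit 15.
At 15: no right child.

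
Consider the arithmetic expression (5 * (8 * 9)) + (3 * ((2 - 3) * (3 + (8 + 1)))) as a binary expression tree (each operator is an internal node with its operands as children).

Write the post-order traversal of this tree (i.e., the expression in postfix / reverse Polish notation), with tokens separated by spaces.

5 8 9 * * 3 2 3 - 3 8 1 + + * * +

Post-order on an expression tree gives postfix notation: for each operator, emit left operand, right operand, then the operator.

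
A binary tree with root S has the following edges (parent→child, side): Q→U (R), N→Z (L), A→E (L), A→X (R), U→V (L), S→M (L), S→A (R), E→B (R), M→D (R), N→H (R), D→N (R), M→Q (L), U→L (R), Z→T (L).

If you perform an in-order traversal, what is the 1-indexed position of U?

In-order visits the left subtree, then the node, then the right subtree.
At S: go left to M.
  At M: go left to Q.
    At Q: no left child.
    Visit Q.
    At Q: go right to U.
      At U: go left to V.
        V is a leaf — visit V.
      Visit U.
      At U: go right to L.
        L is a leaf — visit L.
  Visit M.
  At M: go right to D.
    At D: no left child.
    Visit D.
    At D: go right to N.
      At N: go left to Z.
        At Z: go left to T.
          T is a leaf — visit T.
        Visit Z.
        At Z: no right child.
      Visit N.
      At N: go right to H.
        H is a leaf — visit H.
Visit S.
At S: go right to A.
  At A: go left to E.
    At E: no left child.
    Visit E.
    At E: go right to B.
      B is a leaf — visit B.
  Visit A.
  At A: go right to X.
    X is a leaf — visit X.
Full in-order sequence: Q, V, U, L, M, D, T, Z, N, H, S, E, B, A, X.

3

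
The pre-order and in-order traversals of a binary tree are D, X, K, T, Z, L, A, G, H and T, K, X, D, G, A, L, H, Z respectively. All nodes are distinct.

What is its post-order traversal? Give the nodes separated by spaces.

The first element of pre-order is the root; it splits in-order into left and right subtrees.
Root D: left subtree has 3 nodes {T, K, X}, right has 5 {G, A, L, H, Z}.
  Root X: left subtree has 2 nodes {T, K}, right has 0 { }.
    Root K: left subtree has 1 node {T}, right has 0 { }.
  Root Z: left subtree has 4 nodes {G, A, L, H}, right has 0 { }.
    Root L: left subtree has 2 nodes {G, A}, right has 1 {H}.
      Root A: left subtree has 1 node {G}, right has 0 { }.

T K X G A H L Z D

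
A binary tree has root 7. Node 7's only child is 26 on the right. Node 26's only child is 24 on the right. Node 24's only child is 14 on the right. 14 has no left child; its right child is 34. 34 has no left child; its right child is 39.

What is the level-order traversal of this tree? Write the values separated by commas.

7, 26, 24, 14, 34, 39

Level-order visits nodes level by level from the root, left to right within each level.
Level 0: 7
Level 1: 26
Level 2: 24
Level 3: 14
Level 4: 34
Level 5: 39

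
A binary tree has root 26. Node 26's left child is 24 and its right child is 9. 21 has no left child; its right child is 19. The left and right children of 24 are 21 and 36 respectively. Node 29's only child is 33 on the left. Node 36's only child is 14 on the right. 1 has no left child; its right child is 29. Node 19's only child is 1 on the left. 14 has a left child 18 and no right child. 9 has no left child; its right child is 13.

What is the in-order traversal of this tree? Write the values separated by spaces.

In-order visits the left subtree, then the node, then the right subtree.
At 26: go left to 24.
  At 24: go left to 21.
    At 21: no left child.
    Visit 21.
    At 21: go right to 19.
      At 19: go left to 1.
        At 1: no left child.
        Visit 1.
        At 1: go right to 29.
          At 29: go left to 33.
            33 is a leaf — visit 33.
          Visit 29.
          At 29: no right child.
      Visit 19.
      At 19: no right child.
  Visit 24.
  At 24: go right to 36.
    At 36: no left child.
    Visit 36.
    At 36: go right to 14.
      At 14: go left to 18.
        18 is a leaf — visit 18.
      Visit 14.
      At 14: no right child.
Visit 26.
At 26: go right to 9.
  At 9: no left child.
  Visit 9.
  At 9: go right to 13.
    13 is a leaf — visit 13.

21 1 33 29 19 24 36 18 14 26 9 13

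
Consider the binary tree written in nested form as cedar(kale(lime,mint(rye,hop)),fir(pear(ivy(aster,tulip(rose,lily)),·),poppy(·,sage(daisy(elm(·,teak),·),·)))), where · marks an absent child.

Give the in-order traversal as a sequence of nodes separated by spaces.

In-order visits the left subtree, then the node, then the right subtree.
At cedar: go left to kale.
  At kale: go left to lime.
    lime is a leaf — visit lime.
  Visit kale.
  At kale: go right to mint.
    At mint: go left to rye.
      rye is a leaf — visit rye.
    Visit mint.
    At mint: go right to hop.
      hop is a leaf — visit hop.
Visit cedar.
At cedar: go right to fir.
  At fir: go left to pear.
    At pear: go left to ivy.
      At ivy: go left to aster.
        aster is a leaf — visit aster.
      Visit ivy.
      At ivy: go right to tulip.
        At tulip: go left to rose.
          rose is a leaf — visit rose.
        Visit tulip.
        At tulip: go right to lily.
          lily is a leaf — visit lily.
    Visit pear.
    At pear: no right child.
  Visit fir.
  At fir: go right to poppy.
    At poppy: no left child.
    Visit poppy.
    At poppy: go right to sage.
      At sage: go left to daisy.
        At daisy: go left to elm.
          At elm: no left child.
          Visit elm.
          At elm: go right to teak.
            teak is a leaf — visit teak.
        Visit daisy.
        At daisy: no right child.
      Visit sage.
      At sage: no right child.

lime kale rye mint hop cedar aster ivy rose tulip lily pear fir poppy elm teak daisy sage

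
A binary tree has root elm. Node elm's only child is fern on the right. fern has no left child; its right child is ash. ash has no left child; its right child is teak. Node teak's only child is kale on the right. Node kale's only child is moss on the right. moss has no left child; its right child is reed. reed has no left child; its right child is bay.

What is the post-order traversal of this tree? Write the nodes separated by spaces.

Post-order visits the left subtree, then the right subtree, then the node.
At elm: no left child.
At elm: go right to fern.
  At fern: no left child.
  At fern: go right to ash.
    At ash: no left child.
    At ash: go right to teak.
      At teak: no left child.
      At teak: go right to kale.
        At kale: no left child.
        At kale: go right to moss.
          At moss: no left child.
          At moss: go right to reed.
            At reed: no left child.
            At reed: go right to bay.
              bay is a leaf — visit bay.
            Visit reed.
          Visit moss.
        Visit kale.
      Visit teak.
    Visit ash.
  Visit fern.
Visit elm.

bay reed moss kale teak ash fern elm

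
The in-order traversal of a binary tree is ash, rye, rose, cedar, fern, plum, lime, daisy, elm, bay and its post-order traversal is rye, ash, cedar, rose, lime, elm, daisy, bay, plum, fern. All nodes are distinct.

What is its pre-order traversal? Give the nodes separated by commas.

fern, rose, ash, rye, cedar, plum, bay, daisy, lime, elm

The last element of post-order is the root; it splits in-order into left and right subtrees.
Root fern: left subtree has 4 nodes {ash, rye, rose, cedar}, right has 5 {plum, lime, daisy, elm, bay}.
  Root rose: left subtree has 2 nodes {ash, rye}, right has 1 {cedar}.
    Root ash: left subtree has 0 nodes { }, right has 1 {rye}.
  Root plum: left subtree has 0 nodes { }, right has 4 {lime, daisy, elm, bay}.
    Root bay: left subtree has 3 nodes {lime, daisy, elm}, right has 0 { }.
      Root daisy: left subtree has 1 node {lime}, right has 1 {elm}.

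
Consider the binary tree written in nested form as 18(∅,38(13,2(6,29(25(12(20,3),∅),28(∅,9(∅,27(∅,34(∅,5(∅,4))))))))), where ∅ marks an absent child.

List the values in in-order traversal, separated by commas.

18, 13, 38, 6, 2, 20, 12, 3, 25, 29, 28, 9, 27, 34, 5, 4

In-order visits the left subtree, then the node, then the right subtree.
At 18: no left child.
Visit 18.
At 18: go right to 38.
  At 38: go left to 13.
    13 is a leaf — visit 13.
  Visit 38.
  At 38: go right to 2.
    At 2: go left to 6.
      6 is a leaf — visit 6.
    Visit 2.
    At 2: go right to 29.
      At 29: go left to 25.
        At 25: go left to 12.
          At 12: go left to 20.
            20 is a leaf — visit 20.
          Visit 12.
          At 12: go right to 3.
            3 is a leaf — visit 3.
        Visit 25.
        At 25: no right child.
      Visit 29.
      At 29: go right to 28.
        At 28: no left child.
        Visit 28.
        At 28: go right to 9.
          At 9: no left child.
          Visit 9.
          At 9: go right to 27.
            At 27: no left child.
            Visit 27.
            At 27: go right to 34.
              At 34: no left child.
              Visit 34.
              At 34: go right to 5.
                At 5: no left child.
                Visit 5.
                At 5: go right to 4.
                  4 is a leaf — visit 4.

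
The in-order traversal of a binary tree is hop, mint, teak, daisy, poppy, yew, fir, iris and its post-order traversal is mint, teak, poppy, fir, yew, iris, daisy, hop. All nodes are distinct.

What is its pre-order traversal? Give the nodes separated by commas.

hop, daisy, teak, mint, iris, yew, poppy, fir

The last element of post-order is the root; it splits in-order into left and right subtrees.
Root hop: left subtree has 0 nodes { }, right has 7 {mint, teak, daisy, poppy, yew, fir, iris}.
  Root daisy: left subtree has 2 nodes {mint, teak}, right has 4 {poppy, yew, fir, iris}.
    Root teak: left subtree has 1 node {mint}, right has 0 { }.
    Root iris: left subtree has 3 nodes {poppy, yew, fir}, right has 0 { }.
      Root yew: left subtree has 1 node {poppy}, right has 1 {fir}.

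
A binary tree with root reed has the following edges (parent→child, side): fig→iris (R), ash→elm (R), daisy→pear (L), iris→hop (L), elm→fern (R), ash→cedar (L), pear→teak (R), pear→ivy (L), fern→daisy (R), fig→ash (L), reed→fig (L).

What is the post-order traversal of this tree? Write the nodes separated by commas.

Post-order visits the left subtree, then the right subtree, then the node.
At reed: go left to fig.
  At fig: go left to ash.
    At ash: go left to cedar.
      cedar is a leaf — visit cedar.
    At ash: go right to elm.
      At elm: no left child.
      At elm: go right to fern.
        At fern: no left child.
        At fern: go right to daisy.
          At daisy: go left to pear.
            At pear: go left to ivy.
              ivy is a leaf — visit ivy.
            At pear: go right to teak.
              teak is a leaf — visit teak.
            Visit pear.
          At daisy: no right child.
          Visit daisy.
        Visit fern.
      Visit elm.
    Visit ash.
  At fig: go right to iris.
    At iris: go left to hop.
      hop is a leaf — visit hop.
    At iris: no right child.
    Visit iris.
  Visit fig.
At reed: no right child.
Visit reed.

cedar, ivy, teak, pear, daisy, fern, elm, ash, hop, iris, fig, reed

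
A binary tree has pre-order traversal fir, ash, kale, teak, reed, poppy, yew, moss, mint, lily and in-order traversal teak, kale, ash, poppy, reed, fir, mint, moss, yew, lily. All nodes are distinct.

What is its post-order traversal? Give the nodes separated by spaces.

The first element of pre-order is the root; it splits in-order into left and right subtrees.
Root fir: left subtree has 5 nodes {teak, kale, ash, poppy, reed}, right has 4 {mint, moss, yew, lily}.
  Root ash: left subtree has 2 nodes {teak, kale}, right has 2 {poppy, reed}.
    Root kale: left subtree has 1 node {teak}, right has 0 { }.
    Root reed: left subtree has 1 node {poppy}, right has 0 { }.
  Root yew: left subtree has 2 nodes {mint, moss}, right has 1 {lily}.
    Root moss: left subtree has 1 node {mint}, right has 0 { }.

teak kale poppy reed ash mint moss lily yew fir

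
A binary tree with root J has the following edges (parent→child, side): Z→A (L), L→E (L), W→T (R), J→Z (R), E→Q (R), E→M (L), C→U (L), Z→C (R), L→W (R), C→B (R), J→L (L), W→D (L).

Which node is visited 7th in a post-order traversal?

Post-order visits the left subtree, then the right subtree, then the node.
At J: go left to L.
  At L: go left to E.
    At E: go left to M.
      M is a leaf — visit M.
    At E: go right to Q.
      Q is a leaf — visit Q.
    Visit E.
  At L: go right to W.
    At W: go left to D.
      D is a leaf — visit D.
    At W: go right to T.
      T is a leaf — visit T.
    Visit W.
  Visit L.
At J: go right to Z.
  At Z: go left to A.
    A is a leaf — visit A.
  At Z: go right to C.
    At C: go left to U.
      U is a leaf — visit U.
    At C: go right to B.
      B is a leaf — visit B.
    Visit C.
  Visit Z.
Visit J.
Full post-order sequence: M, Q, E, D, T, W, L, A, U, B, C, Z, J.

L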